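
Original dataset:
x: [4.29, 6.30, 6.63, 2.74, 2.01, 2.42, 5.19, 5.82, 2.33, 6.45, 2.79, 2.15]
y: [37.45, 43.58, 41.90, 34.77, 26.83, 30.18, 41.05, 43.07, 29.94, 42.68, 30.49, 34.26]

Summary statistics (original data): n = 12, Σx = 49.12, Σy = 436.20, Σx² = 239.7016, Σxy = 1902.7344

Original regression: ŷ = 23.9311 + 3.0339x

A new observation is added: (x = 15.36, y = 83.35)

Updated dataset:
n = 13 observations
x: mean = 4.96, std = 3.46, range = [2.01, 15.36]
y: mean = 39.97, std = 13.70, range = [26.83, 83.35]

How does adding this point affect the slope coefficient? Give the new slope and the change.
Adding the point moves β₁ from 3.0339 to 3.8895, i.e. it increases by 0.8556 (+28.2%).

x = 15.36 lies well outside the original x-range [2.01, 6.63] (x̄ ≈ 4.09), so this observation has high leverage and can move the slope substantially.

Step 1: Update the sums with the new point (n goes from 12 to 13)
Σx  = 49.12 + 15.36 = 64.48
Σy  = 436.20 + 83.35 = 519.55
Σx² = 239.7016 + 15.36² = 239.7016 + 235.9296 = 475.6312
Σxy = 1902.7344 + 15.36×83.35 = 1902.7344 + 1280.2560 = 3182.9904

Step 2: Recompute the slope with b₁ = (nΣxy − ΣxΣy) / (nΣx² − (Σx)²)
Numerator   = 13×3182.9904 − 64.48×519.55 = 41378.8752 − 33500.5840 = 7878.2912
Denominator = 13×475.6312 − 64.48² = 6183.2056 − 4157.6704 = 2025.5352
b₁(new) = 7878.2912 / 2025.5352 = 3.8895

(Same formula on the original sums: (12×1902.7344 − 49.12×436.20) / (12×239.7016 − 49.12²) = 1406.6688 / 463.6448 = 3.0339, matching the given fit.)

Step 3: Change in slope
Δβ₁ = 3.8895 − 3.0339 = +0.8556
Relative change = +0.8556 / 3.0339 × 100% = +28.2%
→ the slope increases when the point is added.

Because the point sits above the extension of the original line at a high-leverage x, it tilts the fit up.
In practice: examine leverage (hᵢ) and Cook's distance rather than deleting it automatically; check such a point for data-entry or measurement error.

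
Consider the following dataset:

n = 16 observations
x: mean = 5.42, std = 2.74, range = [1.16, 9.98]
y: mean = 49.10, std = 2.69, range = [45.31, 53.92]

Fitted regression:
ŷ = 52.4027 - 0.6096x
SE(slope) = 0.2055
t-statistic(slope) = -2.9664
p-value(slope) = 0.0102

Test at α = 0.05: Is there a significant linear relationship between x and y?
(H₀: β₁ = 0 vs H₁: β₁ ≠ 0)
Since p-value = 0.0102 < α = 0.05, reject H₀ — the slope is significantly different from 0.

Hypothesis test for the slope coefficient:

H₀: β₁ = 0 (no linear relationship)
H₁: β₁ ≠ 0 (linear relationship exists)

Test statistic: t = β̂₁ / SE(β̂₁) = -0.6096 / 0.2055 = -2.9664

p = 0.0102: how often a slope estimate this far from 0 (in SE units) would arise by chance if β₁ were truly 0.

Decision rule: reject H₀ if p-value < α.
p-value = 0.0102 < α = 0.05 → reject H₀.

Conclusion: the linear association between x and y is significant at the 5% level.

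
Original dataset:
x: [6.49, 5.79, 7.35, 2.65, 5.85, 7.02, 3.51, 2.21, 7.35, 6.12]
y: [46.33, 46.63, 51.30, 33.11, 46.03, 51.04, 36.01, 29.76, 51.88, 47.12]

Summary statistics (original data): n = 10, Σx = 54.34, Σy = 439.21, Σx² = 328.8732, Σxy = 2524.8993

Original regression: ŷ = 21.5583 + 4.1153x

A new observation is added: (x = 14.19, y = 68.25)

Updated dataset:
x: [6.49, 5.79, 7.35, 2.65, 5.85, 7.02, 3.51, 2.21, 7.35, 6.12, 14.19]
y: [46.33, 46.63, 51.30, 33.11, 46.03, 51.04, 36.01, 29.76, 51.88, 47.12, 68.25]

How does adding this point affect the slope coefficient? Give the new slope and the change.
Adding the point moves β₁ from 4.1153 to 3.2133, i.e. it decreases by 0.9020 (-21.9%).

x = 14.19 lies well outside the original x-range [2.21, 7.35] (x̄ ≈ 5.43), so this observation has high leverage and can move the slope substantially.

Step 1: Update the sums with the new point (n goes from 10 to 11)
Σx  = 54.34 + 14.19 = 68.53
Σy  = 439.21 + 68.25 = 507.46
Σx² = 328.8732 + 14.19² = 328.8732 + 201.3561 = 530.2293
Σxy = 2524.8993 + 14.19×68.25 = 2524.8993 + 968.4675 = 3493.3668

Step 2: Recompute the slope with b₁ = (nΣxy − ΣxΣy) / (nΣx² − (Σx)²)
Numerator   = 11×3493.3668 − 68.53×507.46 = 38427.0348 − 34776.2338 = 3650.8010
Denominator = 11×530.2293 − 68.53² = 5832.5223 − 4696.3609 = 1136.1614
b₁(new) = 3650.8010 / 1136.1614 = 3.2133

(Same formula on the original sums: (10×2524.8993 − 54.34×439.21) / (10×328.8732 − 54.34²) = 1382.3216 / 335.8964 = 4.1153, matching the given fit.)

Step 3: Change in slope
Δβ₁ = 3.2133 − 4.1153 = -0.9020
Relative change = -0.9020 / 4.1153 × 100% = -21.9%
→ the slope decreases when the point is added.

A high-leverage point only changes the slope if it is off the original line; here y = 68.25 is below the original trend, so the slope decreases.
In practice: check such a point for data-entry or measurement error.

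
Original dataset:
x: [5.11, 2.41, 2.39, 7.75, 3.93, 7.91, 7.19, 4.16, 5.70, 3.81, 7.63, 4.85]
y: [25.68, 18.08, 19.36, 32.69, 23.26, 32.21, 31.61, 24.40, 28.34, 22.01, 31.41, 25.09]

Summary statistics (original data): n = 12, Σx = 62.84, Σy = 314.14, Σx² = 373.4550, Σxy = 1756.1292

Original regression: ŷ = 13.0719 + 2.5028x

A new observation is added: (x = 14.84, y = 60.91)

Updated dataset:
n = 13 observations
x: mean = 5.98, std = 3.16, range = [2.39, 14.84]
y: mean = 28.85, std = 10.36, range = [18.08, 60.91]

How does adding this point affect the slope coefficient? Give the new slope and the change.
Adding the point moves β₁ from 2.5028 to 3.2349, i.e. it increases by 0.7321 (+29.3%).

x = 14.84 lies well outside the original x-range [2.39, 7.91] (x̄ ≈ 5.24), so this observation has high leverage and can move the slope substantially.

Step 1: Update the sums with the new point (n goes from 12 to 13)
Σx  = 62.84 + 14.84 = 77.68
Σy  = 314.14 + 60.91 = 375.05
Σx² = 373.4550 + 14.84² = 373.4550 + 220.2256 = 593.6806
Σxy = 1756.1292 + 14.84×60.91 = 1756.1292 + 903.9044 = 2660.0336

Step 2: Recompute the slope with b₁ = (nΣxy − ΣxΣy) / (nΣx² − (Σx)²)
Numerator   = 13×2660.0336 − 77.68×375.05 = 34580.4368 − 29133.8840 = 5446.5528
Denominator = 13×593.6806 − 77.68² = 7717.8478 − 6034.1824 = 1683.6654
b₁(new) = 5446.5528 / 1683.6654 = 3.2349

(Same formula on the original sums: (12×1756.1292 − 62.84×314.14) / (12×373.4550 − 62.84²) = 1332.9928 / 532.5944 = 2.5028, matching the given fit.)

Step 3: Change in slope
Δβ₁ = 3.2349 − 2.5028 = +0.7321
Relative change = +0.7321 / 2.5028 × 100% = +29.3%
→ the slope increases when the point is added.

A high-leverage point only changes the slope if it is off the original line; here y = 60.91 is above the original trend, so the slope increases.
In practice: check such a point for data-entry or measurement error; investigate whether it comes from the same population as the rest of the sample.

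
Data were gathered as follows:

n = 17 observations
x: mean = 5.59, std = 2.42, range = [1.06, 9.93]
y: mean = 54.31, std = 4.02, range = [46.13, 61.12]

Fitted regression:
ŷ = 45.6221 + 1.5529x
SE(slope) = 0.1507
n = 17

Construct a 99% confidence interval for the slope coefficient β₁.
The 99% CI for β₁ is (1.1088, 1.9970)

Confidence interval for the slope:

The 99% CI for β₁ is: β̂₁ ± t*(α/2, n-2) × SE(β̂₁)

Step 1: Find critical t-value
- Confidence level = 0.99
- Degrees of freedom = n - 2 = 17 - 2 = 15
- t*(α/2, 15) = 2.9467

Step 2: Calculate margin of error
Margin = 2.9467 × 0.1507 = 0.4441

Step 3: Construct interval
CI = 1.5529 ± 0.4441
CI = (1.1088, 1.9970)

Interpretation: intervals built this way capture the true β₁ in 99% of repeated samples; here the plausible range for the per-unit effect of x on y is 1.1088 to 1.9970.
The interval does not include 0, suggesting a significant linear relationship.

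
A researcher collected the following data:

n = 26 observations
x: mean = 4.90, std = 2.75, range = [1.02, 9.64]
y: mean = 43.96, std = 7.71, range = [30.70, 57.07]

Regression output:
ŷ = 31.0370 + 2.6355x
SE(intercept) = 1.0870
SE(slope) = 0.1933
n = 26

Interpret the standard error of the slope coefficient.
The slope 2.6355 is pinned down to within about ±0.1933 (one SE) by these data — relative uncertainty 7.3%, i.e. precise.

What SE measures:
- The standard error quantifies the sampling variability of the coefficient estimate
- It is the estimated standard deviation of β̂₁ across hypothetical repeated samples of the same size
- Smaller SE → more precise estimate

Relative precision:
- SE / |β̂₁| = 0.1933 / 2.6355 = 7.3%
- Rule of thumb (under 20%: precise; 20% to under 50%: moderately precise; 50% or more: imprecise) → precise

Rough 95% range (±2 SE): 2.6355 ± 0.3866 → (2.2489, 3.0221).

What drives SE(β̂₁): larger n (here n = 26) → smaller SE; more residual scatter → larger SE.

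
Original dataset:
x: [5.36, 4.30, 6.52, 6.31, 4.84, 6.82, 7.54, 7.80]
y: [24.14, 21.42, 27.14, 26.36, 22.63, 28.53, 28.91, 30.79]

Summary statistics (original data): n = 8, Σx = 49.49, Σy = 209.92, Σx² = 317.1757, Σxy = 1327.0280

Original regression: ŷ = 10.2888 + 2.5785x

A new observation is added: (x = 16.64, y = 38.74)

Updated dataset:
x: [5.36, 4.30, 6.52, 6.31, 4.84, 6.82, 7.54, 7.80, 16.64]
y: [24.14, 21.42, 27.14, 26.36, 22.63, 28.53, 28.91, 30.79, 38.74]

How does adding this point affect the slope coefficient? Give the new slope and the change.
The slope changes from 2.5785 to 1.3366 (change of -1.2419, or -48.2%).

The new point has HIGH LEVERAGE: x = 16.64 is far from the original mean x̄ = 49.49/8 ≈ 6.19 (original range [4.30, 7.80]).

Step 1: Update the sums with the new point (n goes from 8 to 9)
Σx  = 49.49 + 16.64 = 66.13
Σy  = 209.92 + 38.74 = 248.66
Σx² = 317.1757 + 16.64² = 317.1757 + 276.8896 = 594.0653
Σxy = 1327.0280 + 16.64×38.74 = 1327.0280 + 644.6336 = 1971.6616

Step 2: Recompute the slope with b₁ = (nΣxy − ΣxΣy) / (nΣx² − (Σx)²)
Numerator   = 9×1971.6616 − 66.13×248.66 = 17744.9544 − 16443.8858 = 1301.0686
Denominator = 9×594.0653 − 66.13² = 5346.5877 − 4373.1769 = 973.4108
b₁(new) = 1301.0686 / 973.4108 = 1.3366

(Same formula on the original sums: (8×1327.0280 − 49.49×209.92) / (8×317.1757 − 49.49²) = 227.2832 / 88.1455 = 2.5785, matching the given fit.)

Step 3: Change in slope
Δβ₁ = 1.3366 − 2.5785 = -1.2419
Relative change = -1.2419 / 2.5785 × 100% = -48.2%
→ the slope decreases when the point is added.

Because the point sits below the extension of the original line at a high-leverage x, it tilts the fit down.
In practice: examine leverage (hᵢ) and Cook's distance rather than deleting it automatically.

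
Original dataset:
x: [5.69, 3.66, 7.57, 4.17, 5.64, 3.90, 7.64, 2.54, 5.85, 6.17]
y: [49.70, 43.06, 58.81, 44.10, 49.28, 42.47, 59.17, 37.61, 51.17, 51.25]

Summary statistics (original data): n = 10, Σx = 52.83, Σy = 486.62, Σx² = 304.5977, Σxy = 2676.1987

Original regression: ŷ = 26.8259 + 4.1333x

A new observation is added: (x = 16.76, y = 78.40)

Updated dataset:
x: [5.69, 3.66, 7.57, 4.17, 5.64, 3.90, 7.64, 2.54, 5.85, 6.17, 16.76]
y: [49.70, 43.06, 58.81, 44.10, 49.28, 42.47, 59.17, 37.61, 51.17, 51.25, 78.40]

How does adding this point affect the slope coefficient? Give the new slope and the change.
Adding the point moves β₁ from 4.1333 to 2.8618, i.e. it decreases by 1.2715 (-30.8%).

The new point has HIGH LEVERAGE: x = 16.76 is far from the original mean x̄ = 52.83/10 ≈ 5.28 (original range [2.54, 7.64]).

Step 1: Update the sums with the new point (n goes from 10 to 11)
Σx  = 52.83 + 16.76 = 69.59
Σy  = 486.62 + 78.40 = 565.02
Σx² = 304.5977 + 16.76² = 304.5977 + 280.8976 = 585.4953
Σxy = 2676.1987 + 16.76×78.40 = 2676.1987 + 1313.9840 = 3990.1827

Step 2: Recompute the slope with b₁ = (nΣxy − ΣxΣy) / (nΣx² − (Σx)²)
Numerator   = 11×3990.1827 − 69.59×565.02 = 43892.0097 − 39319.7418 = 4572.2679
Denominator = 11×585.4953 − 69.59² = 6440.4483 − 4842.7681 = 1597.6802
b₁(new) = 4572.2679 / 1597.6802 = 2.8618

(Same formula on the original sums: (10×2676.1987 − 52.83×486.62) / (10×304.5977 − 52.83²) = 1053.8524 / 254.9681 = 4.1333, matching the given fit.)

Step 3: Change in slope
Δβ₁ = 2.8618 − 4.1333 = -1.2715
Relative change = -1.2715 / 4.1333 × 100% = -30.8%
→ the slope decreases when the point is added.

Because the point sits below the extension of the original line at a high-leverage x, it tilts the fit down.
In practice: refit with and without it and report both if conclusions differ; examine leverage (hᵢ) and Cook's distance rather than deleting it automatically.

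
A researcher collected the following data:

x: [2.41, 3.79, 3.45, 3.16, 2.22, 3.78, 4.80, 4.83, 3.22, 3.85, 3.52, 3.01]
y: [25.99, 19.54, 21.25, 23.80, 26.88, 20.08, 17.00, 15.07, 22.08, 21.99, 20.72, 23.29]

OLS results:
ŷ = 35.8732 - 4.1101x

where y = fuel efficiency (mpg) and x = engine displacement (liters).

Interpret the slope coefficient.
An increase of one liter in engine displacement is associated with a 4.1101 mpg decrease in predicted fuel efficiency.

The slope β₁ = -4.1101 gives the rate at which the fitted fuel efficiency changes with engine displacement.

Interpretation:
- Engine displacement up by 1 liter → predicted fuel efficiency decreases by 4.1101 mpg
- The effect is assumed constant over the observed range of x (linearity)
- The sign (−) gives the direction; the magnitude 4.1101 gives the size of the effect per liter

The intercept β₀ = 35.8732 is the predicted fuel efficiency when engine displacement = 0; since the smallest observed x is 2.22, this is an extrapolation and mainly anchors the line.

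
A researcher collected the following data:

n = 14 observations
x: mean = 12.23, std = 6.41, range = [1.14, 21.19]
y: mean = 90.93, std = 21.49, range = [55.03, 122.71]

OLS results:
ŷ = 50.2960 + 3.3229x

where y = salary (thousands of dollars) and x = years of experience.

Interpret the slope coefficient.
For each additional year of experience, predicted salary increases by approximately 3.3229 thousand dollars.

The slope β₁ = 3.3229 gives the rate at which the fitted salary changes with experience.

Interpretation:
- Experience up by 1 year → predicted salary increases by 3.3229 thousand dollars
- This is a linear approximation: the same per-unit change is assumed across the whole observed x range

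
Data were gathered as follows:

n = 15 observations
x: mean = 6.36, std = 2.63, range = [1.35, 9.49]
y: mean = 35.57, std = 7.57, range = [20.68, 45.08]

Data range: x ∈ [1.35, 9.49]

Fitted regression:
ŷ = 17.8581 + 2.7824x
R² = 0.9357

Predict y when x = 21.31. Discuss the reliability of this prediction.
ŷ = 77.1510, but this is extrapolation (above the data range [1.35, 9.49]) and may be unreliable.

Prediction calculation:
ŷ = 17.8581 + 2.7824 × 21.31
ŷ = 77.1510

Reliability:
- Data range: x ∈ [1.35, 9.49]
- Prediction point: x = 21.31 is 11.82 units above the observed range → this is EXTRAPOLATION, not interpolation

Why that matters here:
- The linear relationship may not hold outside the observed range
- Real relationships often flatten, saturate, or turn nonlinear at extremes
- The standard error of prediction grows with (x − x̄)², and x = 21.31 is far from x̄ = 6.36

A defensible statement: 'if the linear trend continued to x = 21.31, y would be about 77.1510' — the premise is untested.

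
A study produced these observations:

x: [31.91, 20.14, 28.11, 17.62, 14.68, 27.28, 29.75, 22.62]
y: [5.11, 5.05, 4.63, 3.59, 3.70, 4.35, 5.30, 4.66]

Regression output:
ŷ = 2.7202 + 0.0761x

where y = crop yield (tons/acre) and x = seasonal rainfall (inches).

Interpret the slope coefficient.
An increase of one inch in rainfall is associated with a 0.0761 tons/acre increase in predicted crop yield.

The slope β₁ = 0.0761 gives the rate at which the fitted crop yield changes with rainfall.

Interpretation:
- Rainfall up by 1 inch → predicted crop yield increases by 0.0761 tons/acre
- The effect is assumed constant over the observed range of x (linearity)

The intercept β₀ = 2.7202 is the predicted crop yield when rainfall = 0; since the smallest observed x is 14.68, this is an extrapolation and mainly anchors the line.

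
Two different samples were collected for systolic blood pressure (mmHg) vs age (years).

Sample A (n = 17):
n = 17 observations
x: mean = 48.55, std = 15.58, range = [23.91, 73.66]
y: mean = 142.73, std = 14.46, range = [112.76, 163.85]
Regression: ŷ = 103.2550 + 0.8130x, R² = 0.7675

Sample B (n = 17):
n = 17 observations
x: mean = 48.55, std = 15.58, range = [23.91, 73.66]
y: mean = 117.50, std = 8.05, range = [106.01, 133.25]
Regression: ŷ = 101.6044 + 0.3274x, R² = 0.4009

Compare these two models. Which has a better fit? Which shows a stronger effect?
Model A has the better fit (R² = 0.7675 vs 0.4009). Model A shows the stronger effect (|β₁| = 0.8130 vs 0.3274).

Model Comparison:

Fit — compare R²:
- Model A: R² = 0.7675 → 76.75% of variance in blood pressure explained
- Model B: R² = 0.4009 → 40.09% of variance in blood pressure explained
- 0.7675 > 0.4009 → Model A has the better fit

Strength of effect — compare |β₁|:
- Model A: β₁ = 0.8130 → predicted blood pressure rises 0.8130 mmHg per additional year of age
- Model B: β₁ = 0.3274 → predicted blood pressure rises 0.3274 mmHg per additional year of age
- |0.8130| > |0.3274| → Model A shows the stronger marginal effect

Notes:
- A better fit (higher R²) doesn't necessarily mean a more important relationship.
- R² measures how tightly points cluster around the line; β₁ measures how steep the line is — they answer different questions.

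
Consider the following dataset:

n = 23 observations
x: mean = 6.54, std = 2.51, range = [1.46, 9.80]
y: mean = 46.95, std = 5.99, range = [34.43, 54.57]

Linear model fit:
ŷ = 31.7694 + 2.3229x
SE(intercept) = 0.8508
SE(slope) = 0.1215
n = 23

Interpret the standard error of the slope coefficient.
SE(slope) = 0.1215 measures the uncertainty in the estimated slope. The coefficient is estimated precisely (SE/|β̂₁| = 5.2%).

SE(β̂₁) = s / √Sxx, where s is the residual standard deviation and Sxx = Σ(x − x̄)². It is the yardstick for how far β̂₁ = 2.3229 could plausibly be from the true slope.

Relative precision:
- SE / |β̂₁| = 0.1215 / 2.3229 = 5.2%
- Rule of thumb (under 20%: precise; 20% to under 50%: moderately precise; 50% or more: imprecise) → precise

Link to interval estimation: a confidence interval for β₁ is β̂₁ ± t* × 0.1215, so SE sets the half-width per unit of t*.

What drives SE(β̂₁): wider spread of x values → smaller SE.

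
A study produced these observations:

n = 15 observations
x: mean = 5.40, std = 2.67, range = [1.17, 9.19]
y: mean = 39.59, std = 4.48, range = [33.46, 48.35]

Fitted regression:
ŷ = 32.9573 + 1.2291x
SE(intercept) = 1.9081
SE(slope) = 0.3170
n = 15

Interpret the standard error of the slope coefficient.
The slope 1.2291 is pinned down to within about ±0.3170 (one SE) by these data — relative uncertainty 25.8%, i.e. moderately precise.

SE(β̂₁) = s / √Sxx, where s is the residual standard deviation and Sxx = Σ(x − x̄)². It is the yardstick for how far β̂₁ = 1.2291 could plausibly be from the true slope.

Relative precision:
- SE / |β̂₁| = 0.3170 / 1.2291 = 25.8%
- Rule of thumb (under 20%: precise; 20% to under 50%: moderately precise; 50% or more: imprecise) → moderately precise

Link to interval estimation: a confidence interval for β₁ is β̂₁ ± t* × 0.3170, so SE sets the half-width per unit of t*.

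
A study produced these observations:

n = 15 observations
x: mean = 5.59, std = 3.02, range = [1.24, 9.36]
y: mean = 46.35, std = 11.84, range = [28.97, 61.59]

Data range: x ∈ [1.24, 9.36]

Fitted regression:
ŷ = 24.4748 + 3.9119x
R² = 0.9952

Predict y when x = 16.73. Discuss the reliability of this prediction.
ŷ = 89.9209 (extrapolation — x = 16.73 lies outside [1.24, 9.36], so reliability is low).

Prediction calculation:
ŷ = 24.4748 + 3.9119 × 16.73
ŷ = 89.9209

Reliability:
- Data range: x ∈ [1.24, 9.36]
- Prediction point: x = 16.73 is 7.37 units above the observed range → this is EXTRAPOLATION, not interpolation

Why that matters here:
- R² describes fit only over the sampled x values; it says nothing about behaviour beyond them
- Real relationships often flatten, saturate, or turn nonlinear at extremes

Report the number if required, but flag clearly that it is an extrapolation.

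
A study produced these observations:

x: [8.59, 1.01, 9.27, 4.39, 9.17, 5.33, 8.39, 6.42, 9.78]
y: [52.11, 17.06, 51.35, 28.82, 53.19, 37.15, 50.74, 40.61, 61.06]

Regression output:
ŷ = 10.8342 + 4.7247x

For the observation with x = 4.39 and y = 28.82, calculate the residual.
Residual = -2.7556

The residual is the difference between the actual value and the predicted value:

Residual = y - ŷ

Step 1: Calculate predicted value
ŷ = 10.8342 + 4.7247 × 4.39
ŷ = 31.5756

Step 2: Calculate residual
Residual = 28.82 - 31.5756
Residual = -2.7556

Sign check: y < ŷ, so the point is below the line and the fit overestimates here.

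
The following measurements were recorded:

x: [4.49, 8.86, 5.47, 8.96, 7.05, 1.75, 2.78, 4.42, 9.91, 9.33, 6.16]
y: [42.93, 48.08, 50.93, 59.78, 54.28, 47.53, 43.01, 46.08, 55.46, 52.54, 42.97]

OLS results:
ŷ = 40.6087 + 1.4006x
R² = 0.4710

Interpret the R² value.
R² = 0.4710 means 47.10% of the variation in y is explained by the linear relationship with x. This indicates a moderate fit.

The coefficient of determination R² is the fraction of the total variation in y that the fitted line accounts for.

Here R² = 0.4710:
- Explained: 47.10% of the variation in y
- Unexplained (residual): 100% − 47.10% = 52.90%
- Rule of thumb (below 0.3 weak; 0.3 to below 0.7 moderate; 0.7 and above strong) → moderate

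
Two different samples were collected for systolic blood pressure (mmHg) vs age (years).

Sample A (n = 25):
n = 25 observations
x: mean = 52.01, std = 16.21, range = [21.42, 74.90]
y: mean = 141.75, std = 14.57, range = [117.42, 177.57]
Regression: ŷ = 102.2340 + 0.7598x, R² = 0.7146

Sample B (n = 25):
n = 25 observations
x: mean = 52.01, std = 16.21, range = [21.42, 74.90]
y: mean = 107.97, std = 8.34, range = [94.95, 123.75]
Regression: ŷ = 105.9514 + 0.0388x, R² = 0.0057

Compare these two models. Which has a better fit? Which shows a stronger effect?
Model A has the better fit (R² = 0.7146 vs 0.0057). Model A shows the stronger effect (|β₁| = 0.7598 vs 0.0388).

Model Comparison:

Fit — compare R²:
- Model A: R² = 0.7146 → 71.46% of variance in blood pressure explained
- Model B: R² = 0.0057 → 0.57% of variance in blood pressure explained
- 0.7146 > 0.0057 → Model A has the better fit

Strength of effect — compare |β₁|:
- Model A: β₁ = 0.7598 → predicted blood pressure rises 0.7598 mmHg per additional year of age
- Model B: β₁ = 0.0388 → predicted blood pressure rises 0.0388 mmHg per additional year of age
- |0.7598| > |0.0388| → Model A shows the stronger marginal effect

Notes:
- A steeper slope doesn't make a better model if the scatter around the line is large.
- R² measures how tightly points cluster around the line; β₁ measures how steep the line is — they answer different questions.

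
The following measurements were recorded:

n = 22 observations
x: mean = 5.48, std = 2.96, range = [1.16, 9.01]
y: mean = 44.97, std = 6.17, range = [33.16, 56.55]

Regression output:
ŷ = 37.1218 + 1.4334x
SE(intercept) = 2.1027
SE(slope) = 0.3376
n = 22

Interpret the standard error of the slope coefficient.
SE(β̂₁) = 0.3376 is the estimated standard deviation of the slope estimate across repeated samples; relative to β̂₁ = 1.4334 that is 23.6%, a moderately precise estimate.

SE(β̂₁) = 0.3376 says: if we drew many samples of n = 22 from the same population and refit each time, the fitted slopes would scatter with a standard deviation of roughly 0.3376 around the true β₁.

Relative precision:
- SE / |β̂₁| = 0.3376 / 1.4334 = 23.6%
- Rule of thumb (under 20%: precise; 20% to under 50%: moderately precise; 50% or more: imprecise) → moderately precise

Rough 95% range (±2 SE): 1.4334 ± 0.6752 → (0.7582, 2.1086).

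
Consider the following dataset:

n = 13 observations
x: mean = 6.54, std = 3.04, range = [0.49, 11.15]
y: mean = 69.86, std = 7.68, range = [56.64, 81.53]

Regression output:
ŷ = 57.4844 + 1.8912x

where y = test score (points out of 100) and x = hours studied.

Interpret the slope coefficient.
For each additional hour of study time, predicted test score increases by approximately 1.8912 points.

β₁ = 1.8912 is the change in predicted test score (points) per additional hour of study time.

Interpretation:
- Study time up by 1 hour → predicted test score increases by 1.8912 points
- The effect is assumed constant over the observed range of x (linearity)
- The slope describes association in these data, not necessarily a causal effect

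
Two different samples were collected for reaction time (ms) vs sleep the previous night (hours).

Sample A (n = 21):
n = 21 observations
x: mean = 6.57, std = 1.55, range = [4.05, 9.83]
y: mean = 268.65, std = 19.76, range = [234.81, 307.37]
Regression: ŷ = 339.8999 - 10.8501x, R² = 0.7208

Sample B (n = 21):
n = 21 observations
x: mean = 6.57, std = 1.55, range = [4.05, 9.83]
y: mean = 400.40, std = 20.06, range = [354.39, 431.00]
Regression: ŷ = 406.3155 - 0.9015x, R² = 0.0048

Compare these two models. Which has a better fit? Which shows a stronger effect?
Model A has the better fit (R² = 0.7208 vs 0.0048). Model A shows the stronger effect (|β₁| = 10.8501 vs 0.9015).

Model Comparison:

Which explains more variance? (R²)
- Model A: R² = 0.7208 → 72.08% of variance in reaction time explained
- Model B: R² = 0.0048 → 0.48% of variance in reaction time explained
- 0.7208 > 0.0048 → Model A has the better fit

Strength of effect — compare |β₁|:
- Model A: β₁ = -10.8501 → predicted reaction time falls 10.8501 ms per additional hour of sleep
- Model B: β₁ = -0.9015 → predicted reaction time falls 0.9015 ms per additional hour of sleep
- |-10.8501| > |-0.9015| → Model A shows the stronger marginal effect

Note: R² measures how tightly points cluster around the line; β₁ measures how steep the line is — they answer different questions.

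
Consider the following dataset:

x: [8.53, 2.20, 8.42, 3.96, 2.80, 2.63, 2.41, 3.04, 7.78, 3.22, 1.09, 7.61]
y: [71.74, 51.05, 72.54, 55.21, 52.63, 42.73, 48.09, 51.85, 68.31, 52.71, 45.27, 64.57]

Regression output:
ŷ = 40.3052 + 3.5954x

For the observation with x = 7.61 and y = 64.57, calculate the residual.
Residual = -3.0962

The residual is the difference between the actual value and the predicted value:

Residual = y - ŷ

Step 1: Calculate predicted value
ŷ = 40.3052 + 3.5954 × 7.61
ŷ = 67.6662

Step 2: Calculate residual
Residual = 64.57 - 67.6662
Residual = -3.0962

Sign check: y < ŷ, so the point is below the line and the fit overestimates here.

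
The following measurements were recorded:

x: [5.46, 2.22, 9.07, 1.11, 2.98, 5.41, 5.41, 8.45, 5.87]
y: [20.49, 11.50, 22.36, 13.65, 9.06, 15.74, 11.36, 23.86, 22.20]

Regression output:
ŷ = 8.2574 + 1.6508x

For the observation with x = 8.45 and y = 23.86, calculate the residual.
Residual = 1.6533

The residual is the difference between the actual value and the predicted value:

Residual = y - ŷ

Step 1: Calculate predicted value
ŷ = 8.2574 + 1.6508 × 8.45
ŷ = 22.2067

Step 2: Calculate residual
Residual = 23.86 - 22.2067
Residual = 1.6533

Sign check: y > ŷ, so the point is above the line and the fit underestimates here.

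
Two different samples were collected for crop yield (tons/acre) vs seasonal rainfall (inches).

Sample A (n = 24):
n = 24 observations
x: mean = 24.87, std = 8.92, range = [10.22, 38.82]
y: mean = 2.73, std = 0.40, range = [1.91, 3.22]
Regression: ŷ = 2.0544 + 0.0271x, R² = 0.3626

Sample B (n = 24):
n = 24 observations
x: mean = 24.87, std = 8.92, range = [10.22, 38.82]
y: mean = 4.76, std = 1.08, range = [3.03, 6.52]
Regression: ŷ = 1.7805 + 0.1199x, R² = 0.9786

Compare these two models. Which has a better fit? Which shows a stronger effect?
Model B has the better fit (R² = 0.9786 vs 0.3626). Model B shows the stronger effect (|β₁| = 0.1199 vs 0.0271).

Model Comparison:

Goodness of fit (R²):
- Model A: R² = 0.3626 → 36.26% of variance in crop yield explained
- Model B: R² = 0.9786 → 97.86% of variance in crop yield explained
- 0.9786 > 0.3626 → Model B has the better fit

Which has the larger per-inch effect? (|β₁|)
- Model A: β₁ = 0.0271 → predicted crop yield rises 0.0271 tons/acre per additional inch of rainfall
- Model B: β₁ = 0.1199 → predicted crop yield rises 0.1199 tons/acre per additional inch of rainfall
- |0.0271| < |0.1199| → Model B shows the stronger marginal effect

Note: The two samples could reflect different populations, time periods, or measurement quality.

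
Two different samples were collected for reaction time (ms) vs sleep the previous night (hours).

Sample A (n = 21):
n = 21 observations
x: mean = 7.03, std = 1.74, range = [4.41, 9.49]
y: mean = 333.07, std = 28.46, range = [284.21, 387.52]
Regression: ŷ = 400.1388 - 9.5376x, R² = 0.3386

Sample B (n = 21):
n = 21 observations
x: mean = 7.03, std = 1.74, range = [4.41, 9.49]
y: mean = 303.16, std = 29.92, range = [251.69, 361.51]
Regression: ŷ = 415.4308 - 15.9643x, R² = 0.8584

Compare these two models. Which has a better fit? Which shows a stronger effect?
Model B has the better fit (R² = 0.8584 vs 0.3386). Model B shows the stronger effect (|β₁| = 15.9643 vs 9.5376).

Model Comparison:

Fit — compare R²:
- Model A: R² = 0.3386 → 33.86% of variance in reaction time explained
- Model B: R² = 0.8584 → 85.84% of variance in reaction time explained
- 0.8584 > 0.3386 → Model B has the better fit

Effect size (slope magnitude):
- Model A: β₁ = -9.5376 → predicted reaction time falls 9.5376 ms per additional hour of sleep
- Model B: β₁ = -15.9643 → predicted reaction time falls 15.9643 ms per additional hour of sleep
- |-9.5376| < |-15.9643| → Model B shows the stronger marginal effect

Notes:
- R² measures how tightly points cluster around the line; β₁ measures how steep the line is — they answer different questions.
- A steeper slope doesn't make a better model if the scatter around the line is large.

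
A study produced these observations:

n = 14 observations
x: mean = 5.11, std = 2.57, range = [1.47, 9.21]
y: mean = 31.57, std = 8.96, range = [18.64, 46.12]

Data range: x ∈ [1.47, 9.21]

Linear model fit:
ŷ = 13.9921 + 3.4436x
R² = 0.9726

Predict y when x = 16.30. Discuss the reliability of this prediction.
ŷ = 70.1228, but this is extrapolation (above the data range [1.47, 9.21]) and may be unreliable.

Prediction calculation:
ŷ = 13.9921 + 3.4436 × 16.30
ŷ = 70.1228

Reliability:
- Data range: x ∈ [1.47, 9.21]
- Prediction point: x = 16.30 is 7.09 units above the observed range → this is EXTRAPOLATION, not interpolation

Why that matters here:
- Real relationships often flatten, saturate, or turn nonlinear at extremes
- The linear relationship may not hold outside the observed range

Report the number if required, but flag clearly that it is an extrapolation.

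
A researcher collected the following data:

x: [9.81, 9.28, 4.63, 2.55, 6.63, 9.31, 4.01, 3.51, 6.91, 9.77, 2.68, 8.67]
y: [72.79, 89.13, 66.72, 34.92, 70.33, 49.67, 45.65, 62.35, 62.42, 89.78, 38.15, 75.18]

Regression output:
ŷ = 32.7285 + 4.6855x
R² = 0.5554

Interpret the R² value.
The model explains 55.54% of the variance in y (R² = 0.5554), leaving 44.46% unexplained; the fit is moderate.

R² (coefficient of determination) measures the proportion of variance in y explained by the regression model.

Here R² = 0.5554:
- Explained: 55.54% of the variation in y
- Unexplained (residual): 100% − 55.54% = 44.46%
- Rule of thumb (below 0.3 weak; 0.3 to below 0.7 moderate; 0.7 and above strong) → moderate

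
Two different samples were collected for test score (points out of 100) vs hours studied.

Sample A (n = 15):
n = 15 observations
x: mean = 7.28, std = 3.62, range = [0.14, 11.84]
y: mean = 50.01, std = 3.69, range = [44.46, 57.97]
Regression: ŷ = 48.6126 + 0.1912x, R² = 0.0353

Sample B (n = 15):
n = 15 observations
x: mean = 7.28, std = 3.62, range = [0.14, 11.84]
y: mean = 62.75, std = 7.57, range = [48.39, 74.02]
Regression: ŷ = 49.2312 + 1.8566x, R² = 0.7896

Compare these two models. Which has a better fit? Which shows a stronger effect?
Model B has the better fit (R² = 0.7896 vs 0.0353). Model B shows the stronger effect (|β₁| = 1.8566 vs 0.1912).

Model Comparison:

Which explains more variance? (R²)
- Model A: R² = 0.0353 → 3.53% of variance in test score explained
- Model B: R² = 0.7896 → 78.96% of variance in test score explained
- 0.7896 > 0.0353 → Model B has the better fit

Effect size (slope magnitude):
- Model A: β₁ = 0.1912 → predicted test score rises 0.1912 points per additional hour of study time
- Model B: β₁ = 1.8566 → predicted test score rises 1.8566 points per additional hour of study time
- |0.1912| < |1.8566| → Model B shows the stronger marginal effect

Notes:
- A better fit (higher R²) doesn't necessarily mean a more important relationship.
- R² measures how tightly points cluster around the line; β₁ measures how steep the line is — they answer different questions.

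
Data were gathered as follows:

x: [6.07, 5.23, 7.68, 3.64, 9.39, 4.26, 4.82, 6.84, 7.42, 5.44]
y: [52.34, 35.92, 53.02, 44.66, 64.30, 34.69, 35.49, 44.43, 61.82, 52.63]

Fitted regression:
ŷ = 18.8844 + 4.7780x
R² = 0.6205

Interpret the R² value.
The model explains 62.05% of the variance in y (R² = 0.6205), leaving 37.95% unexplained; the fit is moderate.

R² (coefficient of determination) measures the proportion of variance in y explained by the regression model.

Here R² = 0.6205:
- Explained: 62.05% of the variation in y
- Unexplained (residual): 100% − 62.05% = 37.95%
- Rule of thumb (below 0.3 weak; 0.3 to below 0.7 moderate; 0.7 and above strong) → moderate

Note: R² says nothing about causation, and a high R² does not by itself mean the linear form is appropriate — check the residuals.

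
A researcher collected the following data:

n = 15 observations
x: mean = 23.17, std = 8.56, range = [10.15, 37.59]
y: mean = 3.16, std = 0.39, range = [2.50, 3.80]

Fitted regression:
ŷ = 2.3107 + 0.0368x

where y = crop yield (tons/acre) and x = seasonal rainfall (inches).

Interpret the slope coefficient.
On average, crop yield is about 0.0368 tons/acre higher for every extra inch of rainfall.

The slope β₁ = 0.0368 gives the rate at which the fitted crop yield changes with rainfall.

Interpretation:
- Rainfall up by 1 inch → predicted crop yield increases by 0.0368 tons/acre
- This is a linear approximation: the same per-unit change is assumed across the whole observed x range
- The slope describes association in these data, not necessarily a causal effect

The intercept β₀ = 2.3107 is the predicted crop yield when rainfall = 0; since the smallest observed x is 10.15, this is an extrapolation and mainly anchors the line.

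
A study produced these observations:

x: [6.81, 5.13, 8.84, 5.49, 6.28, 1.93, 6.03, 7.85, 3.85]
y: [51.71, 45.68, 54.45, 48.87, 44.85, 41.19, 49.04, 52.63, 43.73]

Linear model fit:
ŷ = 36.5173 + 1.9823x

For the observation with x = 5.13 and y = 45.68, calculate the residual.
Residual = -1.0065

The residual is the difference between the actual value and the predicted value:

Residual = y - ŷ

Step 1: Calculate predicted value
ŷ = 36.5173 + 1.9823 × 5.13
ŷ = 46.6865

Step 2: Calculate residual
Residual = 45.68 - 46.6865
Residual = -1.0065

Sign check: y < ŷ, so the point is below the line and the fit overestimates here.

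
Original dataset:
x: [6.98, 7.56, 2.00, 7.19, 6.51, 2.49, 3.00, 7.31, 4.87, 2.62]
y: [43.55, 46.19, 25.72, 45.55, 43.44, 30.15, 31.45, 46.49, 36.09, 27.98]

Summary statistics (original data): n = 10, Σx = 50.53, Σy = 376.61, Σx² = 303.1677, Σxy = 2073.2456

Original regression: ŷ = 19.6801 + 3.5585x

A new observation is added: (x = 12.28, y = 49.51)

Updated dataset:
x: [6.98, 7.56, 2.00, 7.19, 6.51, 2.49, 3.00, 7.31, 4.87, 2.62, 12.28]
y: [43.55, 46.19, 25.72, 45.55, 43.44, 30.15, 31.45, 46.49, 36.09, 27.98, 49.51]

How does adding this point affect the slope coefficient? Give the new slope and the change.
The slope changes from 3.5585 to 2.6026 (change of -0.9559, or -26.9%).

The new point has HIGH LEVERAGE: x = 12.28 is far from the original mean x̄ = 50.53/10 ≈ 5.05 (original range [2.00, 7.56]).

Step 1: Update the sums with the new point (n goes from 10 to 11)
Σx  = 50.53 + 12.28 = 62.81
Σy  = 376.61 + 49.51 = 426.12
Σx² = 303.1677 + 12.28² = 303.1677 + 150.7984 = 453.9661
Σxy = 2073.2456 + 12.28×49.51 = 2073.2456 + 607.9828 = 2681.2284

Step 2: Recompute the slope with b₁ = (nΣxy − ΣxΣy) / (nΣx² − (Σx)²)
Numerator   = 11×2681.2284 − 62.81×426.12 = 29493.5124 − 26764.5972 = 2728.9152
Denominator = 11×453.9661 − 62.81² = 4993.6271 − 3945.0961 = 1048.5310
b₁(new) = 2728.9152 / 1048.5310 = 2.6026

(Same formula on the original sums: (10×2073.2456 − 50.53×376.61) / (10×303.1677 − 50.53²) = 1702.3527 / 478.3961 = 3.5585, matching the given fit.)

Step 3: Change in slope
Δβ₁ = 2.6026 − 3.5585 = -0.9559
Relative change = -0.9559 / 3.5585 × 100% = -26.9%
→ the slope decreases when the point is added.

Because the point sits below the extension of the original line at a high-leverage x, it tilts the fit down.
In practice: refit with and without it and report both if conclusions differ.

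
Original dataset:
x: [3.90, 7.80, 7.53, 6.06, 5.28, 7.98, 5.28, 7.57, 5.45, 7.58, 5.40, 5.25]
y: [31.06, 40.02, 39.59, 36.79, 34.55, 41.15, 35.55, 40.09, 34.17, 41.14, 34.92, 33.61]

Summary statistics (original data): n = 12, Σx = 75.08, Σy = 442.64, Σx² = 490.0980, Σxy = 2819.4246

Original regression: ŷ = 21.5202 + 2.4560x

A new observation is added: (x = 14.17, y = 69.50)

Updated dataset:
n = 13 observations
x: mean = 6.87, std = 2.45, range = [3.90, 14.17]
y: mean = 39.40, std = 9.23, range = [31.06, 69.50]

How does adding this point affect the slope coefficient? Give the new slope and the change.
New slope β₁ = 3.6877 versus 2.4560 before: a change of +1.2317 (+50.2%).

The new point has HIGH LEVERAGE: x = 14.17 is far from the original mean x̄ = 75.08/12 ≈ 6.26 (original range [3.90, 7.98]).

Step 1: Update the sums with the new point (n goes from 12 to 13)
Σx  = 75.08 + 14.17 = 89.25
Σy  = 442.64 + 69.50 = 512.14
Σx² = 490.0980 + 14.17² = 490.0980 + 200.7889 = 690.8869
Σxy = 2819.4246 + 14.17×69.50 = 2819.4246 + 984.8150 = 3804.2396

Step 2: Recompute the slope with b₁ = (nΣxy − ΣxΣy) / (nΣx² − (Σx)²)
Numerator   = 13×3804.2396 − 89.25×512.14 = 49455.1148 − 45708.4950 = 3746.6198
Denominator = 13×690.8869 − 89.25² = 8981.5297 − 7965.5625 = 1015.9672
b₁(new) = 3746.6198 / 1015.9672 = 3.6877

(Same formula on the original sums: (12×2819.4246 − 75.08×442.64) / (12×490.0980 − 75.08²) = 599.6840 / 244.1696 = 2.4560, matching the given fit.)

Step 3: Change in slope
Δβ₁ = 3.6877 − 2.4560 = +1.2317
Relative change = +1.2317 / 2.4560 × 100% = +50.2%
→ the slope increases when the point is added.

Because the point sits above the extension of the original line at a high-leverage x, it tilts the fit up.
In practice: check such a point for data-entry or measurement error.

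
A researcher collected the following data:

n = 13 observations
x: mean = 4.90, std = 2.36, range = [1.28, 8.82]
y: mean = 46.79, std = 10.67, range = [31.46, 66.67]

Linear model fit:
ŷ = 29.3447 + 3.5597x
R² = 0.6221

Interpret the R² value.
The model explains 62.21% of the variance in y (R² = 0.6221), leaving 37.79% unexplained; the fit is moderate.

R² = 1 − SS_res/SS_tot compares the residual scatter to the total scatter of y about its mean.

Here R² = 0.6221:
- Explained: 62.21% of the variation in y
- Unexplained (residual): 100% − 62.21% = 37.79%
- Rule of thumb (below 0.3 weak; 0.3 to below 0.7 moderate; 0.7 and above strong) → moderate

Calculation: R² = 1 − (SS_res / SS_tot), where SS_res is the sum of squared residuals and SS_tot the total sum of squares.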